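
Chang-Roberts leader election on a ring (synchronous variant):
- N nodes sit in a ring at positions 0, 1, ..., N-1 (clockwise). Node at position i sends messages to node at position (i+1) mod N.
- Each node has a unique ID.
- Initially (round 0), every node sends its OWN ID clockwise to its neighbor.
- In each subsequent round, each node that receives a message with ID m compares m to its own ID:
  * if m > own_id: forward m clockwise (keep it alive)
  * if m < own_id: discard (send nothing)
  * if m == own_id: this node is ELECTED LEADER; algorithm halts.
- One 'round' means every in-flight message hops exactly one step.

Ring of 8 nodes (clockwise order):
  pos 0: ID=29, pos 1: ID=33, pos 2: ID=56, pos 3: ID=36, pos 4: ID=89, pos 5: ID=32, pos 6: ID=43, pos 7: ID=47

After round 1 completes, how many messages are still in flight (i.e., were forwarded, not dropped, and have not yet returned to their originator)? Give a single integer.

Round 1: pos1(id33) recv 29: drop; pos2(id56) recv 33: drop; pos3(id36) recv 56: fwd; pos4(id89) recv 36: drop; pos5(id32) recv 89: fwd; pos6(id43) recv 32: drop; pos7(id47) recv 43: drop; pos0(id29) recv 47: fwd
After round 1: 3 messages still in flight

Answer: 3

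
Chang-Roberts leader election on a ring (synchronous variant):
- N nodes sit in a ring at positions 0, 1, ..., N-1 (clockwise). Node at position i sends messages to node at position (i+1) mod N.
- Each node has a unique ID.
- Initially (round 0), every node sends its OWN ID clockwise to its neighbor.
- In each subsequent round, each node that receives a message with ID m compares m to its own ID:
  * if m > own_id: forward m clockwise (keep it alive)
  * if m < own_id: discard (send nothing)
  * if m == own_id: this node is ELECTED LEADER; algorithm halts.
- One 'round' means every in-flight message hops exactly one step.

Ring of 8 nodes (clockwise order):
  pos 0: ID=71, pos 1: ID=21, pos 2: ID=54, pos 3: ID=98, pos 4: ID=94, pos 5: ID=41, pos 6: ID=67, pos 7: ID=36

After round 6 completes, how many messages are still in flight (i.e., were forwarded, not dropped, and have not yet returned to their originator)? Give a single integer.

Round 1: pos1(id21) recv 71: fwd; pos2(id54) recv 21: drop; pos3(id98) recv 54: drop; pos4(id94) recv 98: fwd; pos5(id41) recv 94: fwd; pos6(id67) recv 41: drop; pos7(id36) recv 67: fwd; pos0(id71) recv 36: drop
Round 2: pos2(id54) recv 71: fwd; pos5(id41) recv 98: fwd; pos6(id67) recv 94: fwd; pos0(id71) recv 67: drop
Round 3: pos3(id98) recv 71: drop; pos6(id67) recv 98: fwd; pos7(id36) recv 94: fwd
Round 4: pos7(id36) recv 98: fwd; pos0(id71) recv 94: fwd
Round 5: pos0(id71) recv 98: fwd; pos1(id21) recv 94: fwd
Round 6: pos1(id21) recv 98: fwd; pos2(id54) recv 94: fwd
After round 6: 2 messages still in flight

Answer: 2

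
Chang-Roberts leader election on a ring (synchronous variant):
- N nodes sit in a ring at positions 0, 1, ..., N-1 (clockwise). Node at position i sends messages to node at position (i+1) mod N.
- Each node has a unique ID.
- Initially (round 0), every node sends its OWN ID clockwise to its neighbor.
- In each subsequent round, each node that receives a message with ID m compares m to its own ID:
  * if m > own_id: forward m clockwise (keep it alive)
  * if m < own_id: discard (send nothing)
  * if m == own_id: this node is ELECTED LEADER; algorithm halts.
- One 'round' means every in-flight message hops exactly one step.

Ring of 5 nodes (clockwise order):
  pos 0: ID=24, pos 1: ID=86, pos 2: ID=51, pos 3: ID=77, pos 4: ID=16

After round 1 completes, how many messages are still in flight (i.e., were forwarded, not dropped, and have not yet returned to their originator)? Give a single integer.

Round 1: pos1(id86) recv 24: drop; pos2(id51) recv 86: fwd; pos3(id77) recv 51: drop; pos4(id16) recv 77: fwd; pos0(id24) recv 16: drop
After round 1: 2 messages still in flight

Answer: 2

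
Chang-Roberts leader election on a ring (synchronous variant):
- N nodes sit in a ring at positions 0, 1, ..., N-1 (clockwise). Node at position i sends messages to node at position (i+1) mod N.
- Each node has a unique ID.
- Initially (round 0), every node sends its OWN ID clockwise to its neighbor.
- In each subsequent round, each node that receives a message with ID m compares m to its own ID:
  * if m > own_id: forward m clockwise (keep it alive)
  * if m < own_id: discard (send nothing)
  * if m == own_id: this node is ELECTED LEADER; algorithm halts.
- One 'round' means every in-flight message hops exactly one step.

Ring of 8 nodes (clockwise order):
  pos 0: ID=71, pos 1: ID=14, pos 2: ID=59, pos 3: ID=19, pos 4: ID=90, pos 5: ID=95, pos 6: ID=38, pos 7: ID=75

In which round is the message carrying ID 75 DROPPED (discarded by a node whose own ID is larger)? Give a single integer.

Round 1: pos1(id14) recv 71: fwd; pos2(id59) recv 14: drop; pos3(id19) recv 59: fwd; pos4(id90) recv 19: drop; pos5(id95) recv 90: drop; pos6(id38) recv 95: fwd; pos7(id75) recv 38: drop; pos0(id71) recv 75: fwd
Round 2: pos2(id59) recv 71: fwd; pos4(id90) recv 59: drop; pos7(id75) recv 95: fwd; pos1(id14) recv 75: fwd
Round 3: pos3(id19) recv 71: fwd; pos0(id71) recv 95: fwd; pos2(id59) recv 75: fwd
Round 4: pos4(id90) recv 71: drop; pos1(id14) recv 95: fwd; pos3(id19) recv 75: fwd
Round 5: pos2(id59) recv 95: fwd; pos4(id90) recv 75: drop
Round 6: pos3(id19) recv 95: fwd
Round 7: pos4(id90) recv 95: fwd
Round 8: pos5(id95) recv 95: ELECTED
Message ID 75 originates at pos 7; dropped at pos 4 in round 5

Answer: 5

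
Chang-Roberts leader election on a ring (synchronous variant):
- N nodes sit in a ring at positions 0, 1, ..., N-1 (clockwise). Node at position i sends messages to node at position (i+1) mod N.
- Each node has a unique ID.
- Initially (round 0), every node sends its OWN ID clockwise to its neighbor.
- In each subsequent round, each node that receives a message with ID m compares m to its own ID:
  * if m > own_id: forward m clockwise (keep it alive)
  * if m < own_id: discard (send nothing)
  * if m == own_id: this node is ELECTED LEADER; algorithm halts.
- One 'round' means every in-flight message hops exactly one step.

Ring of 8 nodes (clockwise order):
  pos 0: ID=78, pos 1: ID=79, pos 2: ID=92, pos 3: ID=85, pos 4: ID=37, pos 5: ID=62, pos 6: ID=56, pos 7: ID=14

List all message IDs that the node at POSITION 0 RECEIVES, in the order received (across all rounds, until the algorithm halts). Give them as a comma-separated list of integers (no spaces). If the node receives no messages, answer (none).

Answer: 14,56,62,85,92

Derivation:
Round 1: pos1(id79) recv 78: drop; pos2(id92) recv 79: drop; pos3(id85) recv 92: fwd; pos4(id37) recv 85: fwd; pos5(id62) recv 37: drop; pos6(id56) recv 62: fwd; pos7(id14) recv 56: fwd; pos0(id78) recv 14: drop
Round 2: pos4(id37) recv 92: fwd; pos5(id62) recv 85: fwd; pos7(id14) recv 62: fwd; pos0(id78) recv 56: drop
Round 3: pos5(id62) recv 92: fwd; pos6(id56) recv 85: fwd; pos0(id78) recv 62: drop
Round 4: pos6(id56) recv 92: fwd; pos7(id14) recv 85: fwd
Round 5: pos7(id14) recv 92: fwd; pos0(id78) recv 85: fwd
Round 6: pos0(id78) recv 92: fwd; pos1(id79) recv 85: fwd
Round 7: pos1(id79) recv 92: fwd; pos2(id92) recv 85: drop
Round 8: pos2(id92) recv 92: ELECTED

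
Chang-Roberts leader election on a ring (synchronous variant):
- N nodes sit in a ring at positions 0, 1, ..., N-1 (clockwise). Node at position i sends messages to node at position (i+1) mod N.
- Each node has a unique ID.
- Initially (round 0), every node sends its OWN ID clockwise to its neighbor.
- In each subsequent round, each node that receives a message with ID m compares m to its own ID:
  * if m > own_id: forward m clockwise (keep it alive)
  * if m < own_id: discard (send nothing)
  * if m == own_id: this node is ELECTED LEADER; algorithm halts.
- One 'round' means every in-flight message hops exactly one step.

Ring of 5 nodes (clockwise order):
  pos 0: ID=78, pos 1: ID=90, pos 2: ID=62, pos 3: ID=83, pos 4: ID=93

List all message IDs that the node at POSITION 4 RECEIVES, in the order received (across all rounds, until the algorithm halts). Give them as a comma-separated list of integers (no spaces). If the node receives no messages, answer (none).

Answer: 83,90,93

Derivation:
Round 1: pos1(id90) recv 78: drop; pos2(id62) recv 90: fwd; pos3(id83) recv 62: drop; pos4(id93) recv 83: drop; pos0(id78) recv 93: fwd
Round 2: pos3(id83) recv 90: fwd; pos1(id90) recv 93: fwd
Round 3: pos4(id93) recv 90: drop; pos2(id62) recv 93: fwd
Round 4: pos3(id83) recv 93: fwd
Round 5: pos4(id93) recv 93: ELECTED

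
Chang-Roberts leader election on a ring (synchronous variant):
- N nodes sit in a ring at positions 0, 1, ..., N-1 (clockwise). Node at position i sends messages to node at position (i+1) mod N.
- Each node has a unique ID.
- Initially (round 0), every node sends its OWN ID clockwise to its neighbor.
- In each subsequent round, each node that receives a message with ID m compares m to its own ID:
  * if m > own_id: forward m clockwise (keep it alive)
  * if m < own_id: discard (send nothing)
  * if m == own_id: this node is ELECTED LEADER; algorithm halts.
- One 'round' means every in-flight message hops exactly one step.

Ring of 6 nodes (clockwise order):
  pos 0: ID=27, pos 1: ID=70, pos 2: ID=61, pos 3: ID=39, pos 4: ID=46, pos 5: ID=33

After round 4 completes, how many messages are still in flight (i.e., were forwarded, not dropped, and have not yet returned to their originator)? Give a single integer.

Answer: 2

Derivation:
Round 1: pos1(id70) recv 27: drop; pos2(id61) recv 70: fwd; pos3(id39) recv 61: fwd; pos4(id46) recv 39: drop; pos5(id33) recv 46: fwd; pos0(id27) recv 33: fwd
Round 2: pos3(id39) recv 70: fwd; pos4(id46) recv 61: fwd; pos0(id27) recv 46: fwd; pos1(id70) recv 33: drop
Round 3: pos4(id46) recv 70: fwd; pos5(id33) recv 61: fwd; pos1(id70) recv 46: drop
Round 4: pos5(id33) recv 70: fwd; pos0(id27) recv 61: fwd
After round 4: 2 messages still in flight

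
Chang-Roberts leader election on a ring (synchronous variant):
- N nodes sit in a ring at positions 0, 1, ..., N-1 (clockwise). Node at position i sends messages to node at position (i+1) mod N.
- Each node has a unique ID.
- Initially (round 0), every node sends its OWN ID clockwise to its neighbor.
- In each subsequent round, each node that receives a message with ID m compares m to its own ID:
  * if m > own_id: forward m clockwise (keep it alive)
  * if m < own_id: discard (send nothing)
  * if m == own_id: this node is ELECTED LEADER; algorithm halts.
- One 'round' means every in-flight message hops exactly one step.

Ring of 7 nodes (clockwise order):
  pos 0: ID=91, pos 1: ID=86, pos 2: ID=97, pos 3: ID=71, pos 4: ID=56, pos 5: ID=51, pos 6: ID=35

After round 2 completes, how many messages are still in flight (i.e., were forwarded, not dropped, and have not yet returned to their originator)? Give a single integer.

Answer: 3

Derivation:
Round 1: pos1(id86) recv 91: fwd; pos2(id97) recv 86: drop; pos3(id71) recv 97: fwd; pos4(id56) recv 71: fwd; pos5(id51) recv 56: fwd; pos6(id35) recv 51: fwd; pos0(id91) recv 35: drop
Round 2: pos2(id97) recv 91: drop; pos4(id56) recv 97: fwd; pos5(id51) recv 71: fwd; pos6(id35) recv 56: fwd; pos0(id91) recv 51: drop
After round 2: 3 messages still in flight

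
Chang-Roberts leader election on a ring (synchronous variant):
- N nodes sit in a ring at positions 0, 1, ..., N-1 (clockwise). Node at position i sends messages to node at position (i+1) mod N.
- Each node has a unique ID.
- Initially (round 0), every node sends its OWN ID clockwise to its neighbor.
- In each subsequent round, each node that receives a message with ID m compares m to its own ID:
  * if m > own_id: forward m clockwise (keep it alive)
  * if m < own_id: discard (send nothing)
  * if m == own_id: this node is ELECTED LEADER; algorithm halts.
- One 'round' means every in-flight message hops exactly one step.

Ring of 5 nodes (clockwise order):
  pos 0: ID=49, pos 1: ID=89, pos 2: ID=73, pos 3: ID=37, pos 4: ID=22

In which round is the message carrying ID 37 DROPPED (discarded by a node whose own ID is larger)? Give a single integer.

Answer: 2

Derivation:
Round 1: pos1(id89) recv 49: drop; pos2(id73) recv 89: fwd; pos3(id37) recv 73: fwd; pos4(id22) recv 37: fwd; pos0(id49) recv 22: drop
Round 2: pos3(id37) recv 89: fwd; pos4(id22) recv 73: fwd; pos0(id49) recv 37: drop
Round 3: pos4(id22) recv 89: fwd; pos0(id49) recv 73: fwd
Round 4: pos0(id49) recv 89: fwd; pos1(id89) recv 73: drop
Round 5: pos1(id89) recv 89: ELECTED
Message ID 37 originates at pos 3; dropped at pos 0 in round 2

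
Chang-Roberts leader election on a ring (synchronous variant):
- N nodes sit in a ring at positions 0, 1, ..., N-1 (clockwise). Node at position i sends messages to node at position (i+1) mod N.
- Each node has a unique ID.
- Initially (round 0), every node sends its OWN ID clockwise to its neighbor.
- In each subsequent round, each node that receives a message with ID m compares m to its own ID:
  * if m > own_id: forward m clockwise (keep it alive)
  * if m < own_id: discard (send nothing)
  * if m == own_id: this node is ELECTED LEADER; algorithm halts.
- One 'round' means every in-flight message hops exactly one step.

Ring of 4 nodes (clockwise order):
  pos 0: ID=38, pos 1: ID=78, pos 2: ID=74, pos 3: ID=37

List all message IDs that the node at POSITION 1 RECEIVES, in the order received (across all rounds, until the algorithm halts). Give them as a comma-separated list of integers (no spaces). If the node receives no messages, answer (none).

Round 1: pos1(id78) recv 38: drop; pos2(id74) recv 78: fwd; pos3(id37) recv 74: fwd; pos0(id38) recv 37: drop
Round 2: pos3(id37) recv 78: fwd; pos0(id38) recv 74: fwd
Round 3: pos0(id38) recv 78: fwd; pos1(id78) recv 74: drop
Round 4: pos1(id78) recv 78: ELECTED

Answer: 38,74,78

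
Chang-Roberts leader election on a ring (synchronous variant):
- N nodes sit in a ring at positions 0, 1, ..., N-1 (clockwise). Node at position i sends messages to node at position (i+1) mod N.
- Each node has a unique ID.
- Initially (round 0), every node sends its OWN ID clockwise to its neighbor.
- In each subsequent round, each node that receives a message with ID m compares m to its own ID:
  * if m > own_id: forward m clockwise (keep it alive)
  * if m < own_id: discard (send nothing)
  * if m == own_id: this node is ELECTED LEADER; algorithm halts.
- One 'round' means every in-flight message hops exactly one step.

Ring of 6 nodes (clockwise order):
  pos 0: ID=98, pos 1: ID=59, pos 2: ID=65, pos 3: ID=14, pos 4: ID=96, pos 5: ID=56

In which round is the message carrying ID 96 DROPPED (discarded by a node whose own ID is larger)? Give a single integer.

Round 1: pos1(id59) recv 98: fwd; pos2(id65) recv 59: drop; pos3(id14) recv 65: fwd; pos4(id96) recv 14: drop; pos5(id56) recv 96: fwd; pos0(id98) recv 56: drop
Round 2: pos2(id65) recv 98: fwd; pos4(id96) recv 65: drop; pos0(id98) recv 96: drop
Round 3: pos3(id14) recv 98: fwd
Round 4: pos4(id96) recv 98: fwd
Round 5: pos5(id56) recv 98: fwd
Round 6: pos0(id98) recv 98: ELECTED
Message ID 96 originates at pos 4; dropped at pos 0 in round 2

Answer: 2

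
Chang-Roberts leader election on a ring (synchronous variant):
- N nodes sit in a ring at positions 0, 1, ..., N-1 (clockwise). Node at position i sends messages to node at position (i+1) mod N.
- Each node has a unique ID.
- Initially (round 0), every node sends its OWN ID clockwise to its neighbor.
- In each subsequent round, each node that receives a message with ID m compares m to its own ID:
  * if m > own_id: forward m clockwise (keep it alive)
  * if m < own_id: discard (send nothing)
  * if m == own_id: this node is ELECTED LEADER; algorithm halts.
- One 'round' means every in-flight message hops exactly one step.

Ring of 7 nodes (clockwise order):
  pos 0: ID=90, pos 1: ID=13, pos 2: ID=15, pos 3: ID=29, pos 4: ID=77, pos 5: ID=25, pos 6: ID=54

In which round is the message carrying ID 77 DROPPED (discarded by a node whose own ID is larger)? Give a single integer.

Answer: 3

Derivation:
Round 1: pos1(id13) recv 90: fwd; pos2(id15) recv 13: drop; pos3(id29) recv 15: drop; pos4(id77) recv 29: drop; pos5(id25) recv 77: fwd; pos6(id54) recv 25: drop; pos0(id90) recv 54: drop
Round 2: pos2(id15) recv 90: fwd; pos6(id54) recv 77: fwd
Round 3: pos3(id29) recv 90: fwd; pos0(id90) recv 77: drop
Round 4: pos4(id77) recv 90: fwd
Round 5: pos5(id25) recv 90: fwd
Round 6: pos6(id54) recv 90: fwd
Round 7: pos0(id90) recv 90: ELECTED
Message ID 77 originates at pos 4; dropped at pos 0 in round 3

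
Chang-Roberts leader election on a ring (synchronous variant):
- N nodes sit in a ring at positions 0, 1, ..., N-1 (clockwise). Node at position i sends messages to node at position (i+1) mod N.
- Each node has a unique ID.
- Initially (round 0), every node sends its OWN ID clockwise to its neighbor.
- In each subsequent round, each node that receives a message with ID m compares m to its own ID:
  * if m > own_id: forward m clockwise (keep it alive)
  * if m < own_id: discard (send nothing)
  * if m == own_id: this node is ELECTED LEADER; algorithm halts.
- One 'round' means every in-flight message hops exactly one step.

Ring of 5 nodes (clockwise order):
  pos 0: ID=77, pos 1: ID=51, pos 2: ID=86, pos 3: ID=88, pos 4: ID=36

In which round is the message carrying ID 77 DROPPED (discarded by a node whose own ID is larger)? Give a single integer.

Answer: 2

Derivation:
Round 1: pos1(id51) recv 77: fwd; pos2(id86) recv 51: drop; pos3(id88) recv 86: drop; pos4(id36) recv 88: fwd; pos0(id77) recv 36: drop
Round 2: pos2(id86) recv 77: drop; pos0(id77) recv 88: fwd
Round 3: pos1(id51) recv 88: fwd
Round 4: pos2(id86) recv 88: fwd
Round 5: pos3(id88) recv 88: ELECTED
Message ID 77 originates at pos 0; dropped at pos 2 in round 2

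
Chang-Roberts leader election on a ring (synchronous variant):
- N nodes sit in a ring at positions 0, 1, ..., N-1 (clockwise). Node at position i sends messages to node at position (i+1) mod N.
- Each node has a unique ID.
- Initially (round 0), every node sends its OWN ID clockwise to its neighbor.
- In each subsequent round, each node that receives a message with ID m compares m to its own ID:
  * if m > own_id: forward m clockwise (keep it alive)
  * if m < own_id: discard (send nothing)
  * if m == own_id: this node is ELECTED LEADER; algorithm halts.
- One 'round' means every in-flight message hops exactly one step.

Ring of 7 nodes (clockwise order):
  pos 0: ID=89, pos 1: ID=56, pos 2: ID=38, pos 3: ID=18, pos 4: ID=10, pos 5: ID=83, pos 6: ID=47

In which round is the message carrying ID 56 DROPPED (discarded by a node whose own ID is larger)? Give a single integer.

Answer: 4

Derivation:
Round 1: pos1(id56) recv 89: fwd; pos2(id38) recv 56: fwd; pos3(id18) recv 38: fwd; pos4(id10) recv 18: fwd; pos5(id83) recv 10: drop; pos6(id47) recv 83: fwd; pos0(id89) recv 47: drop
Round 2: pos2(id38) recv 89: fwd; pos3(id18) recv 56: fwd; pos4(id10) recv 38: fwd; pos5(id83) recv 18: drop; pos0(id89) recv 83: drop
Round 3: pos3(id18) recv 89: fwd; pos4(id10) recv 56: fwd; pos5(id83) recv 38: drop
Round 4: pos4(id10) recv 89: fwd; pos5(id83) recv 56: drop
Round 5: pos5(id83) recv 89: fwd
Round 6: pos6(id47) recv 89: fwd
Round 7: pos0(id89) recv 89: ELECTED
Message ID 56 originates at pos 1; dropped at pos 5 in round 4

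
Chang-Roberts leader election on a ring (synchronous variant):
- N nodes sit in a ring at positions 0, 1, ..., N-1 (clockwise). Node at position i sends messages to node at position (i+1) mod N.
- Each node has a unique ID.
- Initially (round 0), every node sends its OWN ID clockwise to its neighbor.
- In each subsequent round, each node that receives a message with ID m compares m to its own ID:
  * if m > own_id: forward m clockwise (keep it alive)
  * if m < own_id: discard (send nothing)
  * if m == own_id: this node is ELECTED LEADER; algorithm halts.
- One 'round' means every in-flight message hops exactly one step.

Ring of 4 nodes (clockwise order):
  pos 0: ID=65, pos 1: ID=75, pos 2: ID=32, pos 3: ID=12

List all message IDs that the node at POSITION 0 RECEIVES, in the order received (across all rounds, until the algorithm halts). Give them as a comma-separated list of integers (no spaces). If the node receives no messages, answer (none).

Answer: 12,32,75

Derivation:
Round 1: pos1(id75) recv 65: drop; pos2(id32) recv 75: fwd; pos3(id12) recv 32: fwd; pos0(id65) recv 12: drop
Round 2: pos3(id12) recv 75: fwd; pos0(id65) recv 32: drop
Round 3: pos0(id65) recv 75: fwd
Round 4: pos1(id75) recv 75: ELECTED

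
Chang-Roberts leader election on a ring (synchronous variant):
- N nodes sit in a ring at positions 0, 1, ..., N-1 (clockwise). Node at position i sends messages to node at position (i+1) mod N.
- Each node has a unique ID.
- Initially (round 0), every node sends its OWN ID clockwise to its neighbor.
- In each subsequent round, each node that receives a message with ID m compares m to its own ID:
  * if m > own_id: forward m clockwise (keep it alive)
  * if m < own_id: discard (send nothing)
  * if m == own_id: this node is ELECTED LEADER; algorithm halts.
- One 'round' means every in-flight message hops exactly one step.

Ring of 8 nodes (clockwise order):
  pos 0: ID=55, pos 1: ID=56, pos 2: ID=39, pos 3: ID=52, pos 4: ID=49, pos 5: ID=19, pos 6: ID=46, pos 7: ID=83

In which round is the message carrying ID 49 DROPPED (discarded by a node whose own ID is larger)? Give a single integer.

Answer: 3

Derivation:
Round 1: pos1(id56) recv 55: drop; pos2(id39) recv 56: fwd; pos3(id52) recv 39: drop; pos4(id49) recv 52: fwd; pos5(id19) recv 49: fwd; pos6(id46) recv 19: drop; pos7(id83) recv 46: drop; pos0(id55) recv 83: fwd
Round 2: pos3(id52) recv 56: fwd; pos5(id19) recv 52: fwd; pos6(id46) recv 49: fwd; pos1(id56) recv 83: fwd
Round 3: pos4(id49) recv 56: fwd; pos6(id46) recv 52: fwd; pos7(id83) recv 49: drop; pos2(id39) recv 83: fwd
Round 4: pos5(id19) recv 56: fwd; pos7(id83) recv 52: drop; pos3(id52) recv 83: fwd
Round 5: pos6(id46) recv 56: fwd; pos4(id49) recv 83: fwd
Round 6: pos7(id83) recv 56: drop; pos5(id19) recv 83: fwd
Round 7: pos6(id46) recv 83: fwd
Round 8: pos7(id83) recv 83: ELECTED
Message ID 49 originates at pos 4; dropped at pos 7 in round 3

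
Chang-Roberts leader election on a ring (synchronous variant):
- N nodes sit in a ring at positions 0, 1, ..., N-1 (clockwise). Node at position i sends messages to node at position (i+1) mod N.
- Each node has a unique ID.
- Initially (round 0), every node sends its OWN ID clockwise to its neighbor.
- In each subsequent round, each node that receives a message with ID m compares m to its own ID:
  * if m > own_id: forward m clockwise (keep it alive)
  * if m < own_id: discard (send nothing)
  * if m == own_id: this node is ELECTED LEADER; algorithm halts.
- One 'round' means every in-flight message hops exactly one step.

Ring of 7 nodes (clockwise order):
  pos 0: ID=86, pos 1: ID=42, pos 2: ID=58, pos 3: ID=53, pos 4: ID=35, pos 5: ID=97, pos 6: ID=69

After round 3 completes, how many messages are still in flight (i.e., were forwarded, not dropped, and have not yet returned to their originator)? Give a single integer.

Round 1: pos1(id42) recv 86: fwd; pos2(id58) recv 42: drop; pos3(id53) recv 58: fwd; pos4(id35) recv 53: fwd; pos5(id97) recv 35: drop; pos6(id69) recv 97: fwd; pos0(id86) recv 69: drop
Round 2: pos2(id58) recv 86: fwd; pos4(id35) recv 58: fwd; pos5(id97) recv 53: drop; pos0(id86) recv 97: fwd
Round 3: pos3(id53) recv 86: fwd; pos5(id97) recv 58: drop; pos1(id42) recv 97: fwd
After round 3: 2 messages still in flight

Answer: 2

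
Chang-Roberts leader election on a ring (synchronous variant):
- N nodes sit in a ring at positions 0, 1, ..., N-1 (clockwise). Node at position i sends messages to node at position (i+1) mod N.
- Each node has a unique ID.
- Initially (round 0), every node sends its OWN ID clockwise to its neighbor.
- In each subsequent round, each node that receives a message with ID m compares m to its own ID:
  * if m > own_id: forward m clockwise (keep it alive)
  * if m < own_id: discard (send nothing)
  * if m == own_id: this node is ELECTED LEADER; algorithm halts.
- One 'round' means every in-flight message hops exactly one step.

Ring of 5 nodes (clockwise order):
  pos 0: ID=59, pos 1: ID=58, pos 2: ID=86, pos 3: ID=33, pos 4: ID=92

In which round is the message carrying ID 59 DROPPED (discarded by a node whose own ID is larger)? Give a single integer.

Answer: 2

Derivation:
Round 1: pos1(id58) recv 59: fwd; pos2(id86) recv 58: drop; pos3(id33) recv 86: fwd; pos4(id92) recv 33: drop; pos0(id59) recv 92: fwd
Round 2: pos2(id86) recv 59: drop; pos4(id92) recv 86: drop; pos1(id58) recv 92: fwd
Round 3: pos2(id86) recv 92: fwd
Round 4: pos3(id33) recv 92: fwd
Round 5: pos4(id92) recv 92: ELECTED
Message ID 59 originates at pos 0; dropped at pos 2 in round 2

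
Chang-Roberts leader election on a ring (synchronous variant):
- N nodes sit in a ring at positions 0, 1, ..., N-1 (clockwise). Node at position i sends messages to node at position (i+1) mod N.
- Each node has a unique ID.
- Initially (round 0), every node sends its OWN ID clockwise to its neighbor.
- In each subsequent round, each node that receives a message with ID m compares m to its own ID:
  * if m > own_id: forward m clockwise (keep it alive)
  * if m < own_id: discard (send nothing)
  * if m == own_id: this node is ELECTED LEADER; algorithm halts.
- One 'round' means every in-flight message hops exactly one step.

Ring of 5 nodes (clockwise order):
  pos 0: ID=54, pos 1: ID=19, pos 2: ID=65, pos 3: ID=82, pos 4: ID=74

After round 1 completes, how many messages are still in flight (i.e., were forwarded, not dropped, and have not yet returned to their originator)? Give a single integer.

Round 1: pos1(id19) recv 54: fwd; pos2(id65) recv 19: drop; pos3(id82) recv 65: drop; pos4(id74) recv 82: fwd; pos0(id54) recv 74: fwd
After round 1: 3 messages still in flight

Answer: 3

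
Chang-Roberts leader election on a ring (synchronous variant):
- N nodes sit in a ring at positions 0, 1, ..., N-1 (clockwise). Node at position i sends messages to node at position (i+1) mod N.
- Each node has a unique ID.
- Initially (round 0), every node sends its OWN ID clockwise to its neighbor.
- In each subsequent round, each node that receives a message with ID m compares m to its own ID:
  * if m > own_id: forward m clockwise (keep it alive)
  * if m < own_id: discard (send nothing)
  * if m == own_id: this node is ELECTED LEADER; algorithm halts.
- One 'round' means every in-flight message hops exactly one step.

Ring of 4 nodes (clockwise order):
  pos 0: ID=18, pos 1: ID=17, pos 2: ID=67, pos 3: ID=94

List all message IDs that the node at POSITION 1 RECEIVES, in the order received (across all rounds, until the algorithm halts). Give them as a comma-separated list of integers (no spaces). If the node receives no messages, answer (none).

Answer: 18,94

Derivation:
Round 1: pos1(id17) recv 18: fwd; pos2(id67) recv 17: drop; pos3(id94) recv 67: drop; pos0(id18) recv 94: fwd
Round 2: pos2(id67) recv 18: drop; pos1(id17) recv 94: fwd
Round 3: pos2(id67) recv 94: fwd
Round 4: pos3(id94) recv 94: ELECTED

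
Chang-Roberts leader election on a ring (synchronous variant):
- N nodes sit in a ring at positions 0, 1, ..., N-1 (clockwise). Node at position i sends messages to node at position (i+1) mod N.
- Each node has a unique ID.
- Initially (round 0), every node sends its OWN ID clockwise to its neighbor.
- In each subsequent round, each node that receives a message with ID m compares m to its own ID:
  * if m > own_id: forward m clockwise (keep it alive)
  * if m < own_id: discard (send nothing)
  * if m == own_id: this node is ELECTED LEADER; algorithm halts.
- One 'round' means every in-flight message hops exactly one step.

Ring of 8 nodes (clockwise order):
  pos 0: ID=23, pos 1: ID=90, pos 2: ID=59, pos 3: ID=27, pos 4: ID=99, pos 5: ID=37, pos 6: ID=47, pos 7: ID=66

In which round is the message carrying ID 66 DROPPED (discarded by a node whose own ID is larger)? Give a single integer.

Round 1: pos1(id90) recv 23: drop; pos2(id59) recv 90: fwd; pos3(id27) recv 59: fwd; pos4(id99) recv 27: drop; pos5(id37) recv 99: fwd; pos6(id47) recv 37: drop; pos7(id66) recv 47: drop; pos0(id23) recv 66: fwd
Round 2: pos3(id27) recv 90: fwd; pos4(id99) recv 59: drop; pos6(id47) recv 99: fwd; pos1(id90) recv 66: drop
Round 3: pos4(id99) recv 90: drop; pos7(id66) recv 99: fwd
Round 4: pos0(id23) recv 99: fwd
Round 5: pos1(id90) recv 99: fwd
Round 6: pos2(id59) recv 99: fwd
Round 7: pos3(id27) recv 99: fwd
Round 8: pos4(id99) recv 99: ELECTED
Message ID 66 originates at pos 7; dropped at pos 1 in round 2

Answer: 2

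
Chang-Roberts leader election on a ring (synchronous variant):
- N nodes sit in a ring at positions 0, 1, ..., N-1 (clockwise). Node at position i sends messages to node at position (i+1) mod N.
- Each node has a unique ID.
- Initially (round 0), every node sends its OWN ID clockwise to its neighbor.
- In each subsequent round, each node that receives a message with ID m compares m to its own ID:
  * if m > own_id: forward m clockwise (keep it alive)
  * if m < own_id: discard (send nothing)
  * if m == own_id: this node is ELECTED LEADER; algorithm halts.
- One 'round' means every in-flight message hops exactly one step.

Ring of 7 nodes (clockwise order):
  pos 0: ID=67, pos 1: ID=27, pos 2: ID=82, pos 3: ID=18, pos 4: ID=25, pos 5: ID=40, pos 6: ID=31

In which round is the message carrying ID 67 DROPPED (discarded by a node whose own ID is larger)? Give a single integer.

Answer: 2

Derivation:
Round 1: pos1(id27) recv 67: fwd; pos2(id82) recv 27: drop; pos3(id18) recv 82: fwd; pos4(id25) recv 18: drop; pos5(id40) recv 25: drop; pos6(id31) recv 40: fwd; pos0(id67) recv 31: drop
Round 2: pos2(id82) recv 67: drop; pos4(id25) recv 82: fwd; pos0(id67) recv 40: drop
Round 3: pos5(id40) recv 82: fwd
Round 4: pos6(id31) recv 82: fwd
Round 5: pos0(id67) recv 82: fwd
Round 6: pos1(id27) recv 82: fwd
Round 7: pos2(id82) recv 82: ELECTED
Message ID 67 originates at pos 0; dropped at pos 2 in round 2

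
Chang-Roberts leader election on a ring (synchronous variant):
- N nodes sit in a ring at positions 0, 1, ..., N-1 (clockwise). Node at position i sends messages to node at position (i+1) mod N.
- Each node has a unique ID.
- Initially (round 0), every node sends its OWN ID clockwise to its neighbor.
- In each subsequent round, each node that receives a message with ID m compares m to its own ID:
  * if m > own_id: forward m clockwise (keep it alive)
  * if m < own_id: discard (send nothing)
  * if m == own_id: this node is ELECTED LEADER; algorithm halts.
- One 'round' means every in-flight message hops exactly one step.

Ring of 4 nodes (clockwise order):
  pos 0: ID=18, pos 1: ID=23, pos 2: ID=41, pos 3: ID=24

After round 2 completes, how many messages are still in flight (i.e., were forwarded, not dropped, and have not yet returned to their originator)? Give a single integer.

Round 1: pos1(id23) recv 18: drop; pos2(id41) recv 23: drop; pos3(id24) recv 41: fwd; pos0(id18) recv 24: fwd
Round 2: pos0(id18) recv 41: fwd; pos1(id23) recv 24: fwd
After round 2: 2 messages still in flight

Answer: 2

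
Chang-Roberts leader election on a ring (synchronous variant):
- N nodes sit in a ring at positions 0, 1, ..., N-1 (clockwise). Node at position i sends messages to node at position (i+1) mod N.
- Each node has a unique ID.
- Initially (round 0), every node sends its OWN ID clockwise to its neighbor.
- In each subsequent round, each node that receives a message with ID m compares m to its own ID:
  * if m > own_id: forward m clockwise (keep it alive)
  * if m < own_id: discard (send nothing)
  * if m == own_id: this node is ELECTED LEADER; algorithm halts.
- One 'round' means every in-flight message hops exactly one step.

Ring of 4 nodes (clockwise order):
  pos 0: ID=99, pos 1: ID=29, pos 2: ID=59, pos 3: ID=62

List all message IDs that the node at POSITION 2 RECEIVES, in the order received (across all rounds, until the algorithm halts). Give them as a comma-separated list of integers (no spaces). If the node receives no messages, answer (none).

Answer: 29,99

Derivation:
Round 1: pos1(id29) recv 99: fwd; pos2(id59) recv 29: drop; pos3(id62) recv 59: drop; pos0(id99) recv 62: drop
Round 2: pos2(id59) recv 99: fwd
Round 3: pos3(id62) recv 99: fwd
Round 4: pos0(id99) recv 99: ELECTED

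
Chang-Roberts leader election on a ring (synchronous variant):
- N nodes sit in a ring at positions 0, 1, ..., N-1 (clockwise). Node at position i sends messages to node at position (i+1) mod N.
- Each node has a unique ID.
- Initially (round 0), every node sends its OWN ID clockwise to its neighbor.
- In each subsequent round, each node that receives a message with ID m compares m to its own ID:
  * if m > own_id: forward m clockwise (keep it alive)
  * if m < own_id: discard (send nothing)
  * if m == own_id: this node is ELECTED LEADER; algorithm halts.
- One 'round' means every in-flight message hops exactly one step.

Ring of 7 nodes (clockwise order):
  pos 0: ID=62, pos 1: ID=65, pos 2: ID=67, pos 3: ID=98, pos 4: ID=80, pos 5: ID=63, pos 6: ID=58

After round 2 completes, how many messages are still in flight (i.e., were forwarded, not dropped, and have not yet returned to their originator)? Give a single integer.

Answer: 3

Derivation:
Round 1: pos1(id65) recv 62: drop; pos2(id67) recv 65: drop; pos3(id98) recv 67: drop; pos4(id80) recv 98: fwd; pos5(id63) recv 80: fwd; pos6(id58) recv 63: fwd; pos0(id62) recv 58: drop
Round 2: pos5(id63) recv 98: fwd; pos6(id58) recv 80: fwd; pos0(id62) recv 63: fwd
After round 2: 3 messages still in flight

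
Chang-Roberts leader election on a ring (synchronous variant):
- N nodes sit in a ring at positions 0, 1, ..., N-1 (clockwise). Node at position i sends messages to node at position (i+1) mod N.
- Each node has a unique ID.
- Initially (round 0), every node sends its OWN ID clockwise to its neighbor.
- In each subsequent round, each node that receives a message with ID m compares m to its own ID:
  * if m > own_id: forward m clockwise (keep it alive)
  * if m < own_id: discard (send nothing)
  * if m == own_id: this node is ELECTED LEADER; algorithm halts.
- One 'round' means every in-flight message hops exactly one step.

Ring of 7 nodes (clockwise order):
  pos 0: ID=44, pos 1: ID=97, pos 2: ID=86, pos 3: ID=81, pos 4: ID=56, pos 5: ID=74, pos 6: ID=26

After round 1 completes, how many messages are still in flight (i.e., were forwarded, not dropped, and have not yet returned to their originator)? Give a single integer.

Round 1: pos1(id97) recv 44: drop; pos2(id86) recv 97: fwd; pos3(id81) recv 86: fwd; pos4(id56) recv 81: fwd; pos5(id74) recv 56: drop; pos6(id26) recv 74: fwd; pos0(id44) recv 26: drop
After round 1: 4 messages still in flight

Answer: 4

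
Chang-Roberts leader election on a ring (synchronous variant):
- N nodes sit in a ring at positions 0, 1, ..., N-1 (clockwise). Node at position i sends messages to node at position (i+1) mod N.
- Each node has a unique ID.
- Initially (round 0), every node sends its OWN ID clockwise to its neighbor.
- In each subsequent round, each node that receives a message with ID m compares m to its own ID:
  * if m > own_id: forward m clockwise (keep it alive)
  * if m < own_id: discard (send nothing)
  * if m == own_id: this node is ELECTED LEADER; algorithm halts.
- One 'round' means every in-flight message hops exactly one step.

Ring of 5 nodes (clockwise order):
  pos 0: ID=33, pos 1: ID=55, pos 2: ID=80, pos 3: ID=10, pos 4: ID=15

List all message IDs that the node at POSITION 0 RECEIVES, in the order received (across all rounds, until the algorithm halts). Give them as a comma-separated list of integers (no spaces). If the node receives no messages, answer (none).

Answer: 15,80

Derivation:
Round 1: pos1(id55) recv 33: drop; pos2(id80) recv 55: drop; pos3(id10) recv 80: fwd; pos4(id15) recv 10: drop; pos0(id33) recv 15: drop
Round 2: pos4(id15) recv 80: fwd
Round 3: pos0(id33) recv 80: fwd
Round 4: pos1(id55) recv 80: fwd
Round 5: pos2(id80) recv 80: ELECTED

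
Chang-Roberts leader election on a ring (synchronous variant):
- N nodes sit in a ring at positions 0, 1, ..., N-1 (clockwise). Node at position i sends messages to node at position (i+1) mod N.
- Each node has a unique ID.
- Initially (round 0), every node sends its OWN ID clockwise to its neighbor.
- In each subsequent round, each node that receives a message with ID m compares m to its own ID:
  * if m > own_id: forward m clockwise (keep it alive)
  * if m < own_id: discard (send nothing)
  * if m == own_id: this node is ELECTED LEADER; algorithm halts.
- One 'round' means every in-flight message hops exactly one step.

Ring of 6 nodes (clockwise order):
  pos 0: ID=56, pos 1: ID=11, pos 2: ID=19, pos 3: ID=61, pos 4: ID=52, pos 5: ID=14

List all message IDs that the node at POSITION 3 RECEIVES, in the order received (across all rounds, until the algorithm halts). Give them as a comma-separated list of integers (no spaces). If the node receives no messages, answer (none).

Answer: 19,56,61

Derivation:
Round 1: pos1(id11) recv 56: fwd; pos2(id19) recv 11: drop; pos3(id61) recv 19: drop; pos4(id52) recv 61: fwd; pos5(id14) recv 52: fwd; pos0(id56) recv 14: drop
Round 2: pos2(id19) recv 56: fwd; pos5(id14) recv 61: fwd; pos0(id56) recv 52: drop
Round 3: pos3(id61) recv 56: drop; pos0(id56) recv 61: fwd
Round 4: pos1(id11) recv 61: fwd
Round 5: pos2(id19) recv 61: fwd
Round 6: pos3(id61) recv 61: ELECTED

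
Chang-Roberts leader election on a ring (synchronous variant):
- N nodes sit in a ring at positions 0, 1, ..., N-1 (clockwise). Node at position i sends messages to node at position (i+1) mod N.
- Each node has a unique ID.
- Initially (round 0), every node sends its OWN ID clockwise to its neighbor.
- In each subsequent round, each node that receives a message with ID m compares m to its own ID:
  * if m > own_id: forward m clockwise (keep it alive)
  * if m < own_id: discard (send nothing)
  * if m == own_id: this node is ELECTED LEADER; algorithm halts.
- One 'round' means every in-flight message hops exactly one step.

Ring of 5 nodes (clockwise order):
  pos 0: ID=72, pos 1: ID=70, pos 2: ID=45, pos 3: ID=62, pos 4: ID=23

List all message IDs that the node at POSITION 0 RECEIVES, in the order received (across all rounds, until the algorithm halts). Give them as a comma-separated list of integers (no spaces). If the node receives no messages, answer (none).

Round 1: pos1(id70) recv 72: fwd; pos2(id45) recv 70: fwd; pos3(id62) recv 45: drop; pos4(id23) recv 62: fwd; pos0(id72) recv 23: drop
Round 2: pos2(id45) recv 72: fwd; pos3(id62) recv 70: fwd; pos0(id72) recv 62: drop
Round 3: pos3(id62) recv 72: fwd; pos4(id23) recv 70: fwd
Round 4: pos4(id23) recv 72: fwd; pos0(id72) recv 70: drop
Round 5: pos0(id72) recv 72: ELECTED

Answer: 23,62,70,72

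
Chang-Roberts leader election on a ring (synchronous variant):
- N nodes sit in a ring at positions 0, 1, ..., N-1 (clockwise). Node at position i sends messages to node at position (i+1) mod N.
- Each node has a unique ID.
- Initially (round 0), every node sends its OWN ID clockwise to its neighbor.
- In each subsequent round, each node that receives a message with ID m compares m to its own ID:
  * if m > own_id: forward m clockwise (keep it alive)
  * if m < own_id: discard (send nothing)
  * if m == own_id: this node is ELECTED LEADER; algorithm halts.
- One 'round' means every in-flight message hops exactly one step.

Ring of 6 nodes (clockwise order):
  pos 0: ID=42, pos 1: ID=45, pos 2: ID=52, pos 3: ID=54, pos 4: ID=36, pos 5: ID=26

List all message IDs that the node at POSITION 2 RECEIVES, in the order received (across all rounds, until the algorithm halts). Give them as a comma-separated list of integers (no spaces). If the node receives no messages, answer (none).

Answer: 45,54

Derivation:
Round 1: pos1(id45) recv 42: drop; pos2(id52) recv 45: drop; pos3(id54) recv 52: drop; pos4(id36) recv 54: fwd; pos5(id26) recv 36: fwd; pos0(id42) recv 26: drop
Round 2: pos5(id26) recv 54: fwd; pos0(id42) recv 36: drop
Round 3: pos0(id42) recv 54: fwd
Round 4: pos1(id45) recv 54: fwd
Round 5: pos2(id52) recv 54: fwd
Round 6: pos3(id54) recv 54: ELECTED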